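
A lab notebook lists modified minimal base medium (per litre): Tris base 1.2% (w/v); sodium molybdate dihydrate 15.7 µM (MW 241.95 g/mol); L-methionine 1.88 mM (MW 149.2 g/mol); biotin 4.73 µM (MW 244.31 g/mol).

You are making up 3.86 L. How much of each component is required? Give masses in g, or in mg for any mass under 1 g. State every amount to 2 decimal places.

Tris base 46.32 g; sodium molybdate dihydrate 14.66 mg; L-methionine 1.08 g; biotin 4.46 mg

Scale factor relative to 1 L: 3.86.
Tris base: 1.2 g per 100 mL × 3860 mL ÷ 100 = 46.32 g
sodium molybdate dihydrate: 15.7 µmol/L × 241.95 g/mol × 3.86 L ÷ 1000 = 14.66 mg
L-methionine: 1.88 mmol/L × 149.2 g/mol × 3.86 L ÷ 1000 = 1.08 g
biotin: 4.73 µmol/L × 244.31 g/mol × 3.86 L ÷ 1000 = 4.46 mg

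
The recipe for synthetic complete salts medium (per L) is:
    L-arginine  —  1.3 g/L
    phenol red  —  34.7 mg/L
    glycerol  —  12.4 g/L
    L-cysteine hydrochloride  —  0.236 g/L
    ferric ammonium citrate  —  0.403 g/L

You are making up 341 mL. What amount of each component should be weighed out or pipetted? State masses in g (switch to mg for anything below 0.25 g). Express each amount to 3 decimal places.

L-arginine 0.443 g; phenol red 11.833 mg; glycerol 4.228 g; L-cysteine hydrochloride 80.476 mg; ferric ammonium citrate 137.423 mg

Target volume = 341 mL = 0.341 L.
L-arginine: 1.3 g/L × 0.341 L = 0.443 g
phenol red: 34.7 mg/L × 0.341 L = 11.833 mg
glycerol: 12.4 g/L × 0.341 L = 4.228 g
L-cysteine hydrochloride: 0.236 g/L × 0.341 L = 0.080476 g = 80.476 mg
ferric ammonium citrate: 0.403 g/L × 0.341 L = 0.137423 g = 137.423 mg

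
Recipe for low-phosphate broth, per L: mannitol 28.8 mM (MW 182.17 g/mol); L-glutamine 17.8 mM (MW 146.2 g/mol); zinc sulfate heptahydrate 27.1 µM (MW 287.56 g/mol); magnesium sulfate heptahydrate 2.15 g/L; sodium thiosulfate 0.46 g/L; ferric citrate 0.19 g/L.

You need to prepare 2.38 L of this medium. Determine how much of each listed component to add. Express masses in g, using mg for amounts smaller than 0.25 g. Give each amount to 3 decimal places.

mannitol 12.487 g; L-glutamine 6.194 g; zinc sulfate heptahydrate 18.547 mg; magnesium sulfate heptahydrate 5.117 g; sodium thiosulfate 1.095 g; ferric citrate 0.452 g

Scale factor relative to 1 L: 2.38.
mannitol: 28.8 mmol/L × 182.17 g/mol × 2.38 L ÷ 1000 = 12.487 g
L-glutamine: 17.8 mmol/L × 146.2 g/mol × 2.38 L ÷ 1000 = 6.194 g
zinc sulfate heptahydrate: 27.1 µmol/L × 287.56 g/mol × 2.38 L ÷ 1000 = 18.547 mg
magnesium sulfate heptahydrate: 2.15 g/L × 2.38 L = 5.117 g
sodium thiosulfate: 0.46 g/L × 2.38 L = 1.095 g
ferric citrate: 0.19 g/L × 2.38 L = 0.452 g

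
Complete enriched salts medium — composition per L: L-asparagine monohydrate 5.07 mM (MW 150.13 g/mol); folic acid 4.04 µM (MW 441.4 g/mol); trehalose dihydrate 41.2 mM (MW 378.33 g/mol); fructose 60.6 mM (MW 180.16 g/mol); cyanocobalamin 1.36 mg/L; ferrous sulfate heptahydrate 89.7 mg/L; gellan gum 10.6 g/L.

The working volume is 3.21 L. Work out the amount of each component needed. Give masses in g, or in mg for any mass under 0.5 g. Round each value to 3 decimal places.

Scale factor relative to 1 L: 3.21.
L-asparagine monohydrate: 5.07 mmol/L × 150.13 g/mol × 3.21 L ÷ 1000 = 2.443 g
folic acid: 4.04 µmol/L × 441.4 g/mol × 3.21 L ÷ 1000 = 5.724 mg
trehalose dihydrate: 41.2 mmol/L × 378.33 g/mol × 3.21 L ÷ 1000 = 50.035 g
fructose: 60.6 mmol/L × 180.16 g/mol × 3.21 L ÷ 1000 = 35.046 g
cyanocobalamin: 1.36 mg/L × 3.21 L = 4.366 mg
ferrous sulfate heptahydrate: 89.7 mg/L × 3.21 L = 287.937 mg
gellan gum: 10.6 g/L × 3.21 L = 34.026 g

L-asparagine monohydrate 2.443 g; folic acid 5.724 mg; trehalose dihydrate 50.035 g; fructose 35.046 g; cyanocobalamin 4.366 mg; ferrous sulfate heptahydrate 287.937 mg; gellan gum 34.026 g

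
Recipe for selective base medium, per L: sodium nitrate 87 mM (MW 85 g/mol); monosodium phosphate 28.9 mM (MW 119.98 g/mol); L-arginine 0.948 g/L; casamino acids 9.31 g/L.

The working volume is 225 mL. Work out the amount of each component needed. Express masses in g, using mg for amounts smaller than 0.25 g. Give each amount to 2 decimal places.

Target volume = 225 mL = 0.225 L.
sodium nitrate: 87 mmol/L × 85 g/mol × 0.225 L ÷ 1000 = 1.66 g
monosodium phosphate: 28.9 mmol/L × 119.98 g/mol × 0.225 L ÷ 1000 = 0.78 g
L-arginine: 0.948 g/L × 0.225 L = 0.2133 g = 213.30 mg
casamino acids: 9.31 g/L × 0.225 L = 2.09 g

sodium nitrate 1.66 g; monosodium phosphate 0.78 g; L-arginine 213.30 mg; casamino acids 2.09 g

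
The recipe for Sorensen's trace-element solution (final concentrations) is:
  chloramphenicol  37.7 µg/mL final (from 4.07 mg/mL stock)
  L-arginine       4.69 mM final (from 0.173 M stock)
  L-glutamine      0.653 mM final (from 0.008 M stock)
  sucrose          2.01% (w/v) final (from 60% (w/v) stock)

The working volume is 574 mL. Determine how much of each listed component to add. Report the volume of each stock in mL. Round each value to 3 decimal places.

chloramphenicol 5.317 mL; L-arginine 15.561 mL; L-glutamine 46.853 mL; sucrose 19.229 mL

Working volume: 574 mL = 0.574 L.
chloramphenicol: V = C2·V2/C1 = 37.7 µg/mL × 574 mL ÷ 4070 µg/mL = 5.317 mL
L-arginine: dilute stock: 4.69 mM × 574 mL ÷ 173 mM = 15.561 mL
L-glutamine: V = C2·V2/C1 = 0.653 mM × 574 mL ÷ 8 mM = 46.853 mL
sucrose: C1V1 = C2V2 → 2.01% ÷ 60% × 574 mL = 19.229 mL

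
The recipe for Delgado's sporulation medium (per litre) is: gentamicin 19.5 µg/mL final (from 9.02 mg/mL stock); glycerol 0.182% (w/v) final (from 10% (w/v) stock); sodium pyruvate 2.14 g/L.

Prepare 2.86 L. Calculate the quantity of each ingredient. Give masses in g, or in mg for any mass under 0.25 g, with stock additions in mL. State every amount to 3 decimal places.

Scale factor relative to 1 L: 2.86.
gentamicin: dilute stock: 19.5 µg/mL × 2860 mL ÷ 9020 µg/mL = 6.183 mL
glycerol: dilute stock: 0.182% ÷ 10% × 2860 mL = 52.052 mL
sodium pyruvate: 2.14 g/L × 2.86 L = 6.120 g

gentamicin 6.183 mL; glycerol 52.052 mL; sodium pyruvate 6.120 g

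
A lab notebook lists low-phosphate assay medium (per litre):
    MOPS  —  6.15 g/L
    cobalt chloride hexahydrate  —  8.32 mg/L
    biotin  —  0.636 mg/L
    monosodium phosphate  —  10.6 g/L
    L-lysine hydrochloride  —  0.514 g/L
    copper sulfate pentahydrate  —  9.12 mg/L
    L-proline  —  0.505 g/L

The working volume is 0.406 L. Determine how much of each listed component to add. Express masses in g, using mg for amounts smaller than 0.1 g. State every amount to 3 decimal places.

Working volume: 0.406 L.
MOPS: 6.15 g/L × 0.406 L = 2.497 g
cobalt chloride hexahydrate: 8.32 mg/L × 0.406 L = 3.378 mg
biotin: 0.636 mg/L × 0.406 L = 0.258 mg
monosodium phosphate: 10.6 g/L × 0.406 L = 4.304 g
L-lysine hydrochloride: 0.514 g/L × 0.406 L = 0.209 g
copper sulfate pentahydrate: 9.12 mg/L × 0.406 L = 3.703 mg
L-proline: 0.505 g/L × 0.406 L = 0.205 g

MOPS 2.497 g; cobalt chloride hexahydrate 3.378 mg; biotin 0.258 mg; monosodium phosphate 4.304 g; L-lysine hydrochloride 0.209 g; copper sulfate pentahydrate 3.703 mg; L-proline 0.205 g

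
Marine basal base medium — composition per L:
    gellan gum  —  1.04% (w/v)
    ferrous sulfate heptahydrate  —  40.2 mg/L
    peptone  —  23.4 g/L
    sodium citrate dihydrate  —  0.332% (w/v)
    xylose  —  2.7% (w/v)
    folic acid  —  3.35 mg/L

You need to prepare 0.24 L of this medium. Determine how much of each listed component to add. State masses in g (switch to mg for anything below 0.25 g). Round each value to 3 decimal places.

Scale factor relative to 1 L: 0.24.
gellan gum: 1.04% w/v = 10.4 g/L → 10.4 × 0.24 L = 2.496 g
ferrous sulfate heptahydrate: 40.2 mg/L × 0.24 L = 9.648 mg
peptone: 23.4 g/L × 0.24 L = 5.616 g
sodium citrate dihydrate: 0.332% w/v = 3.32 g/L → 3.32 × 0.24 L = 0.797 g
xylose: 2.7% w/v = 27 g/L → 27 × 0.24 L = 6.480 g
folic acid: 3.35 mg/L × 0.24 L = 0.804 mg

gellan gum 2.496 g; ferrous sulfate heptahydrate 9.648 mg; peptone 5.616 g; sodium citrate dihydrate 0.797 g; xylose 6.480 g; folic acid 0.804 mg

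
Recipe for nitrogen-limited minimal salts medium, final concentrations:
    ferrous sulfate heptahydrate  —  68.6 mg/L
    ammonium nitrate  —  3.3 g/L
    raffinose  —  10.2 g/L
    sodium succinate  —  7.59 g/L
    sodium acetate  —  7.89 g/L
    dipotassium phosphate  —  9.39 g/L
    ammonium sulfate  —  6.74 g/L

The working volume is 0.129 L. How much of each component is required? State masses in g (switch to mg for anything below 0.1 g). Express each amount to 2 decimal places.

ferrous sulfate heptahydrate 8.85 mg; ammonium nitrate 0.43 g; raffinose 1.32 g; sodium succinate 0.98 g; sodium acetate 1.02 g; dipotassium phosphate 1.21 g; ammonium sulfate 0.87 g

Scale factor relative to 1 L: 0.129.
ferrous sulfate heptahydrate: 68.6 mg/L × 0.129 L = 8.85 mg
ammonium nitrate: 3.3 g/L × 0.129 L = 0.43 g
raffinose: 10.2 g/L × 0.129 L = 1.32 g
sodium succinate: 7.59 g/L × 0.129 L = 0.98 g
sodium acetate: 7.89 g/L × 0.129 L = 1.02 g
dipotassium phosphate: 9.39 g/L × 0.129 L = 1.21 g
ammonium sulfate: 6.74 g/L × 0.129 L = 0.87 g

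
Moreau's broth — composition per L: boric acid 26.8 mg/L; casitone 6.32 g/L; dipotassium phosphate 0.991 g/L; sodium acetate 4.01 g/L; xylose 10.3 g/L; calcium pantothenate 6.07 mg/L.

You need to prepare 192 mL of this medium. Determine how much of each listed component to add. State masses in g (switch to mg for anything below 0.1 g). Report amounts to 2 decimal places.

boric acid 5.15 mg; casitone 1.21 g; dipotassium phosphate 0.19 g; sodium acetate 0.77 g; xylose 1.98 g; calcium pantothenate 1.17 mg

Target volume = 192 mL = 0.192 L.
boric acid: 26.8 mg/L × 0.192 L = 5.15 mg
casitone: 6.32 g/L × 0.192 L = 1.21 g
dipotassium phosphate: 0.991 g/L × 0.192 L = 0.19 g
sodium acetate: 4.01 g/L × 0.192 L = 0.77 g
xylose: 10.3 g/L × 0.192 L = 1.98 g
calcium pantothenate: 6.07 mg/L × 0.192 L = 1.17 mg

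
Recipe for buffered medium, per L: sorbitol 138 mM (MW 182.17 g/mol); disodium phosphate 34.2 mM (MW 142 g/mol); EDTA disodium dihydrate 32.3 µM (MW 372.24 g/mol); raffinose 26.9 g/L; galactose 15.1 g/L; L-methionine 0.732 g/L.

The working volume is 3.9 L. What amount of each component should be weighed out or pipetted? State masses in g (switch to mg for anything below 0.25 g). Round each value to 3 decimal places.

sorbitol 98.044 g; disodium phosphate 18.940 g; EDTA disodium dihydrate 46.891 mg; raffinose 104.910 g; galactose 58.890 g; L-methionine 2.855 g

Scale factor relative to 1 L: 3.9.
sorbitol: 138 mmol/L × 182.17 g/mol × 3.9 L ÷ 1000 = 98.044 g
disodium phosphate: 34.2 mmol/L × 142 g/mol × 3.9 L ÷ 1000 = 18.940 g
EDTA disodium dihydrate: 32.3 µmol/L × 372.24 g/mol × 3.9 L ÷ 1000 = 46.891 mg
raffinose: 26.9 g/L × 3.9 L = 104.910 g
galactose: 15.1 g/L × 3.9 L = 58.890 g
L-methionine: 0.732 g/L × 3.9 L = 2.855 g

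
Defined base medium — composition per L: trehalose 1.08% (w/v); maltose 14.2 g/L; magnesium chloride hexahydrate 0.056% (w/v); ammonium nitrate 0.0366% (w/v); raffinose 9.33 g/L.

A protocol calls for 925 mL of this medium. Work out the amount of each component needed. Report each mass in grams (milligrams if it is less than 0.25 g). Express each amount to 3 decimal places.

Scale factor relative to 1 L: 0.925.
trehalose: 1.08 g per 100 mL × 925 mL ÷ 100 = 9.990 g
maltose: 14.2 g/L × 0.925 L = 13.135 g
magnesium chloride hexahydrate: 0.056 g per 100 mL × 925 mL ÷ 100 = 0.518 g
ammonium nitrate: 0.0366 g per 100 mL × 925 mL ÷ 100 = 0.339 g
raffinose: 9.33 g/L × 0.925 L = 8.630 g

trehalose 9.990 g; maltose 13.135 g; magnesium chloride hexahydrate 0.518 g; ammonium nitrate 0.339 g; raffinose 8.630 g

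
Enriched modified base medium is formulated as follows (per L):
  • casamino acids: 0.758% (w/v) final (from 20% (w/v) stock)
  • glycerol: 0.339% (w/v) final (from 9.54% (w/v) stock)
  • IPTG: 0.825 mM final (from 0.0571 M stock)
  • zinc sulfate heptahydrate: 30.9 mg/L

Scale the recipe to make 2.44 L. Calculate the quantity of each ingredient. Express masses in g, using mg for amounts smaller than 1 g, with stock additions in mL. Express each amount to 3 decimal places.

Working volume: 2.44 L.
casamino acids: C1V1 = C2V2 → 0.758% ÷ 20% × 2440 mL = 92.476 mL
glycerol: V = C2·V2/C1 = 0.339% ÷ 9.54% × 2440 mL = 86.704 mL
IPTG: V = C2·V2/C1 = 0.825 mM × 2440 mL ÷ 57.1 mM = 35.254 mL
zinc sulfate heptahydrate: 30.9 mg/L × 2.44 L = 75.396 mg

casamino acids 92.476 mL; glycerol 86.704 mL; IPTG 35.254 mL; zinc sulfate heptahydrate 75.396 mg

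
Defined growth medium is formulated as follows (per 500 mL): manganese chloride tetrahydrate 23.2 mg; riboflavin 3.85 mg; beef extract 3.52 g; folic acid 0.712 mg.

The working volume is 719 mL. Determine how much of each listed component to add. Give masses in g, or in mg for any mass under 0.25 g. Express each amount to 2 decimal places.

Ratio of target to recipe volume: 719 / 500 = 1.438.
manganese chloride tetrahydrate: 23.2 mg × (719 mL / 500 mL) = 33.36 mg
riboflavin: 3.85 mg × (719 mL / 500 mL) = 5.54 mg
beef extract: 3.52 g × (719 mL / 500 mL) = 5.06 g
folic acid: 0.712 mg × (719 mL / 500 mL) = 1.02 mg

manganese chloride tetrahydrate 33.36 mg; riboflavin 5.54 mg; beef extract 5.06 g; folic acid 1.02 mg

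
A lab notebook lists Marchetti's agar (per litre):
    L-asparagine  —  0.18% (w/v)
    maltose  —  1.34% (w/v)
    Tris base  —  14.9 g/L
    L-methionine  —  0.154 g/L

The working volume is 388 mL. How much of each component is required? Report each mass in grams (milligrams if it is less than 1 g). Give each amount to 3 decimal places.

L-asparagine 698.400 mg; maltose 5.199 g; Tris base 5.781 g; L-methionine 59.752 mg

Scale factor relative to 1 L: 0.388.
L-asparagine: 0.18% w/v = 1.8 g/L → 1.8 × 0.388 L = 0.6984 g = 698.400 mg
maltose: 1.34% w/v = 13.4 g/L → 13.4 × 0.388 L = 5.199 g
Tris base: 14.9 g/L × 0.388 L = 5.781 g
L-methionine: 0.154 g/L × 0.388 L = 0.059752 g = 59.752 mg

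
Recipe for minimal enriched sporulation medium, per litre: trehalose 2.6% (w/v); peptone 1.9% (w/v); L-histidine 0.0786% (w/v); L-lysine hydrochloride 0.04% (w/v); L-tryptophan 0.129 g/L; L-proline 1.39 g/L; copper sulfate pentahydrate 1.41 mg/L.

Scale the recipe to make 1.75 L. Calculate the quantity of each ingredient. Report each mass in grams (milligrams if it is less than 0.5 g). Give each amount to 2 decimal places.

trehalose 45.50 g; peptone 33.25 g; L-histidine 1.38 g; L-lysine hydrochloride 0.70 g; L-tryptophan 225.75 mg; L-proline 2.43 g; copper sulfate pentahydrate 2.47 mg

Working volume: 1.75 L.
trehalose: 2.6 g per 100 mL × 1750 mL ÷ 100 = 45.50 g
peptone: 1.9% w/v = 19 g/L → 19 × 1.75 L = 33.25 g
L-histidine: 0.0786 g per 100 mL × 1750 mL ÷ 100 = 1.38 g
L-lysine hydrochloride: 0.04% w/v = 0.4 g/L → 0.4 × 1.75 L = 0.70 g
L-tryptophan: 0.129 g/L × 1.75 L = 0.22575 g = 225.75 mg
L-proline: 1.39 g/L × 1.75 L = 2.43 g
copper sulfate pentahydrate: 1.41 mg/L × 1.75 L = 2.47 mg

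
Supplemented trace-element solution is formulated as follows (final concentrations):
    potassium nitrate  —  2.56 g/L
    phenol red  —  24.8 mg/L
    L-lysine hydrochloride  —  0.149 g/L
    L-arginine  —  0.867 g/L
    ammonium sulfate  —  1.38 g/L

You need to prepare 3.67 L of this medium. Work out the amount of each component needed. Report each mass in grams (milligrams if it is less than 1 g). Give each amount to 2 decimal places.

potassium nitrate 9.40 g; phenol red 91.02 mg; L-lysine hydrochloride 546.83 mg; L-arginine 3.18 g; ammonium sulfate 5.06 g

Working volume: 3.67 L.
potassium nitrate: 2.56 g/L × 3.67 L = 9.40 g
phenol red: 24.8 mg/L × 3.67 L = 91.02 mg
L-lysine hydrochloride: 0.149 g/L × 3.67 L = 0.54683 g = 546.83 mg
L-arginine: 0.867 g/L × 3.67 L = 3.18 g
ammonium sulfate: 1.38 g/L × 3.67 L = 5.06 g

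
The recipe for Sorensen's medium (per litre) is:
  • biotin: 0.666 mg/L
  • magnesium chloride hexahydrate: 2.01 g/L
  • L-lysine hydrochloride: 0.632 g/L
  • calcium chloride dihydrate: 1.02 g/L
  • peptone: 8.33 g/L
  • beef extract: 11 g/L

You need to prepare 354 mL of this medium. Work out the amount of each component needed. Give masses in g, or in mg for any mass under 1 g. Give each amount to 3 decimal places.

Target volume = 354 mL = 0.354 L.
biotin: 0.666 mg/L × 0.354 L = 0.236 mg
magnesium chloride hexahydrate: 2.01 g/L × 0.354 L = 0.71154 g = 711.540 mg
L-lysine hydrochloride: 0.632 g/L × 0.354 L = 0.223728 g = 223.728 mg
calcium chloride dihydrate: 1.02 g/L × 0.354 L = 0.36108 g = 361.080 mg
peptone: 8.33 g/L × 0.354 L = 2.949 g
beef extract: 11 g/L × 0.354 L = 3.894 g

biotin 0.236 mg; magnesium chloride hexahydrate 711.540 mg; L-lysine hydrochloride 223.728 mg; calcium chloride dihydrate 361.080 mg; peptone 2.949 g; beef extract 3.894 g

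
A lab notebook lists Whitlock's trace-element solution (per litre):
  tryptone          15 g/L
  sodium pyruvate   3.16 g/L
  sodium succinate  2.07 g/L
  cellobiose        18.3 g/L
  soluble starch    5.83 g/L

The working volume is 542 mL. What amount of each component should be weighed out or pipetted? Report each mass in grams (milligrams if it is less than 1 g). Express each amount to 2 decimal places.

tryptone 8.13 g; sodium pyruvate 1.71 g; sodium succinate 1.12 g; cellobiose 9.92 g; soluble starch 3.16 g

Target volume = 542 mL = 0.542 L.
tryptone: 15 g/L × 0.542 L = 8.13 g
sodium pyruvate: 3.16 g/L × 0.542 L = 1.71 g
sodium succinate: 2.07 g/L × 0.542 L = 1.12 g
cellobiose: 18.3 g/L × 0.542 L = 9.92 g
soluble starch: 5.83 g/L × 0.542 L = 3.16 g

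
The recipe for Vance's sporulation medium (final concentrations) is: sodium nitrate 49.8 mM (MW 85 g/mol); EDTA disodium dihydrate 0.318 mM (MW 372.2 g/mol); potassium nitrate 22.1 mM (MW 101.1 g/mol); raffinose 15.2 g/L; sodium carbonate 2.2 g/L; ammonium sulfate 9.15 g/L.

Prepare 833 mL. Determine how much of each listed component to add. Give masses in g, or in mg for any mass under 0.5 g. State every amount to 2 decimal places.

Target volume = 833 mL = 0.833 L.
sodium nitrate: 49.8 mmol/L × 85 g/mol × 0.833 L ÷ 1000 = 3.53 g
EDTA disodium dihydrate: 0.318 mmol/L × 372.2 mg/mmol × 0.833 L = 98.59 mg
potassium nitrate: 22.1 mmol/L × 101.1 g/mol × 0.833 L ÷ 1000 = 1.86 g
raffinose: 15.2 g/L × 0.833 L = 12.66 g
sodium carbonate: 2.2 g/L × 0.833 L = 1.83 g
ammonium sulfate: 9.15 g/L × 0.833 L = 7.62 g

sodium nitrate 3.53 g; EDTA disodium dihydrate 98.59 mg; potassium nitrate 1.86 g; raffinose 12.66 g; sodium carbonate 1.83 g; ammonium sulfate 7.62 g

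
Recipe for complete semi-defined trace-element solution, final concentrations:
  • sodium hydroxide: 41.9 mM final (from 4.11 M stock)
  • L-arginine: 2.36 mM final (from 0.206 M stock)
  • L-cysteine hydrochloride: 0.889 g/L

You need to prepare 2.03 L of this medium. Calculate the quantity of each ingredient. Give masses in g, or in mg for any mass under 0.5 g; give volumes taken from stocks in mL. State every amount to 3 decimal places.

sodium hydroxide 20.695 mL; L-arginine 23.256 mL; L-cysteine hydrochloride 1.805 g

Working volume: 2.03 L.
sodium hydroxide: V = C2·V2/C1 = 41.9 mM × 2030 mL ÷ 4110 mM = 20.695 mL
L-arginine: V = C2·V2/C1 = 2.36 mM × 2030 mL ÷ 206 mM = 23.256 mL
L-cysteine hydrochloride: 0.889 g/L × 2.03 L = 1.805 g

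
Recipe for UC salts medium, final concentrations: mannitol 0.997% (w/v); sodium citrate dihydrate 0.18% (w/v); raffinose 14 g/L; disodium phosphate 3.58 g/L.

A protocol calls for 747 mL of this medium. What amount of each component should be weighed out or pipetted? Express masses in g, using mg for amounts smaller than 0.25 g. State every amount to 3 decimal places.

mannitol 7.448 g; sodium citrate dihydrate 1.345 g; raffinose 10.458 g; disodium phosphate 2.674 g

Scale factor relative to 1 L: 0.747.
mannitol: 0.997% w/v = 9.97 g/L → 9.97 × 0.747 L = 7.448 g
sodium citrate dihydrate: 0.18% w/v = 1.8 g/L → 1.8 × 0.747 L = 1.345 g
raffinose: 14 g/L × 0.747 L = 10.458 g
disodium phosphate: 3.58 g/L × 0.747 L = 2.674 g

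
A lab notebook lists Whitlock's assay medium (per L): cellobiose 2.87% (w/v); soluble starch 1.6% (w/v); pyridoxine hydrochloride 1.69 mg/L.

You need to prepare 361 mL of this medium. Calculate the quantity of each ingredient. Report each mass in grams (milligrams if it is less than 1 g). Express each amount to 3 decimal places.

cellobiose 10.361 g; soluble starch 5.776 g; pyridoxine hydrochloride 0.610 mg

Target volume = 361 mL = 0.361 L.
cellobiose: 2.87% w/v = 28.7 g/L → 28.7 × 0.361 L = 10.361 g
soluble starch: 1.6% w/v = 16 g/L → 16 × 0.361 L = 5.776 g
pyridoxine hydrochloride: 1.69 mg/L × 0.361 L = 0.610 mg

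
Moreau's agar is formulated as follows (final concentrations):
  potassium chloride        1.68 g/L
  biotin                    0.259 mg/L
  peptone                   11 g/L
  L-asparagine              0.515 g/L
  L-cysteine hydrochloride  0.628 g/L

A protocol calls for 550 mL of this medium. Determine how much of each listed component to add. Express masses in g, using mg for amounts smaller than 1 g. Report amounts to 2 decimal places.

Scale factor relative to 1 L: 0.55.
potassium chloride: 1.68 g/L × 0.55 L = 0.924 g = 924.00 mg
biotin: 0.259 mg/L × 0.55 L = 0.14 mg
peptone: 11 g/L × 0.55 L = 6.05 g
L-asparagine: 0.515 g/L × 0.55 L = 0.28325 g = 283.25 mg
L-cysteine hydrochloride: 0.628 g/L × 0.55 L = 0.3454 g = 345.40 mg

potassium chloride 924.00 mg; biotin 0.14 mg; peptone 6.05 g; L-asparagine 283.25 mg; L-cysteine hydrochloride 345.40 mg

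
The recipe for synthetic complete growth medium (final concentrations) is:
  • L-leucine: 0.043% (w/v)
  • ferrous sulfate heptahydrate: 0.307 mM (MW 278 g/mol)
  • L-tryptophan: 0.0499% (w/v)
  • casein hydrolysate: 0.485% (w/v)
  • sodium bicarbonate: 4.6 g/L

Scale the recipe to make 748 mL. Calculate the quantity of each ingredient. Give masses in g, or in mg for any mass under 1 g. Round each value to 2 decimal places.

L-leucine 321.64 mg; ferrous sulfate heptahydrate 63.84 mg; L-tryptophan 373.25 mg; casein hydrolysate 3.63 g; sodium bicarbonate 3.44 g

Scale factor relative to 1 L: 0.748.
L-leucine: 0.043% w/v = 0.43 g/L → 0.43 × 0.748 L = 0.32164 g = 321.64 mg
ferrous sulfate heptahydrate: 0.307 mmol/L × 278 mg/mmol × 0.748 L = 63.84 mg
L-tryptophan: 0.0499% w/v = 0.499 g/L → 0.499 × 0.748 L = 0.373252 g = 373.25 mg
casein hydrolysate: 0.485% w/v = 4.85 g/L → 4.85 × 0.748 L = 3.63 g
sodium bicarbonate: 4.6 g/L × 0.748 L = 3.44 g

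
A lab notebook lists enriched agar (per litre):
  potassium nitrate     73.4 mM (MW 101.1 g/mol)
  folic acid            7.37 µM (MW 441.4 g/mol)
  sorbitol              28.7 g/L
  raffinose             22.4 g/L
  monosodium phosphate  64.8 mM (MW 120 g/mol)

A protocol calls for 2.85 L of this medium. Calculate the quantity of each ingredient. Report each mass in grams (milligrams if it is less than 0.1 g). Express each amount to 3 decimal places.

Scale factor relative to 1 L: 2.85.
potassium nitrate: 73.4 mmol/L × 101.1 g/mol × 2.85 L ÷ 1000 = 21.149 g
folic acid: 7.37 µmol/L × 441.4 g/mol × 2.85 L ÷ 1000 = 9.271 mg
sorbitol: 28.7 g/L × 2.85 L = 81.795 g
raffinose: 22.4 g/L × 2.85 L = 63.840 g
monosodium phosphate: 64.8 mmol/L × 120 g/mol × 2.85 L ÷ 1000 = 22.162 g

potassium nitrate 21.149 g; folic acid 9.271 mg; sorbitol 81.795 g; raffinose 63.840 g; monosodium phosphate 22.162 g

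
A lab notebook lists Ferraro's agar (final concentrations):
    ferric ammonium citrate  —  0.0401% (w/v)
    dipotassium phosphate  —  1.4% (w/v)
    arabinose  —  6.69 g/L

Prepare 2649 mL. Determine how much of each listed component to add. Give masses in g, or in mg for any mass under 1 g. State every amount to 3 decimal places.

ferric ammonium citrate 1.062 g; dipotassium phosphate 37.086 g; arabinose 17.722 g

Working volume: 2649 mL = 2.649 L.
ferric ammonium citrate: 0.0401% w/v = 0.401 g/L → 0.401 × 2.649 L = 1.062 g
dipotassium phosphate: 1.4 g per 100 mL × 2649 mL ÷ 100 = 37.086 g
arabinose: 6.69 g/L × 2.649 L = 17.722 g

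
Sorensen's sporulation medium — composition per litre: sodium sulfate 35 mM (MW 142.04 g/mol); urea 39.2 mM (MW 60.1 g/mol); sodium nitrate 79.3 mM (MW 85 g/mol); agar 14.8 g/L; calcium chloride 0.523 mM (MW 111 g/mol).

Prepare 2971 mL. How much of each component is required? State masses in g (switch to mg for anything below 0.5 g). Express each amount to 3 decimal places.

Working volume: 2971 mL = 2.971 L.
sodium sulfate: 35 mmol/L × 142.04 g/mol × 2.971 L ÷ 1000 = 14.770 g
urea: 39.2 mmol/L × 60.1 g/mol × 2.971 L ÷ 1000 = 6.999 g
sodium nitrate: 79.3 mmol/L × 85 g/mol × 2.971 L ÷ 1000 = 20.026 g
agar: 14.8 g/L × 2.971 L = 43.971 g
calcium chloride: 0.523 mmol/L × 111 mg/mmol × 2.971 L = 172.475 mg

sodium sulfate 14.770 g; urea 6.999 g; sodium nitrate 20.026 g; agar 43.971 g; calcium chloride 172.475 mg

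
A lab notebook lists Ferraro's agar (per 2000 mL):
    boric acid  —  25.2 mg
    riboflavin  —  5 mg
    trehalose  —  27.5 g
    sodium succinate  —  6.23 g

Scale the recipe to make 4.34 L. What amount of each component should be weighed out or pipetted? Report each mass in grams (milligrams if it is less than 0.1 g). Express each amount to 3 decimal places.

boric acid 54.684 mg; riboflavin 10.850 mg; trehalose 59.675 g; sodium succinate 13.519 g

Ratio of target to recipe volume: 4340 / 2000 = 2.17.
boric acid: 25.2 mg × (4340 mL / 2000 mL) = 54.684 mg
riboflavin: 5 mg × (4340 mL / 2000 mL) = 10.850 mg
trehalose: 27.5 g × (4340 mL / 2000 mL) = 59.675 g
sodium succinate: 6.23 g × (4340 mL / 2000 mL) = 13.519 g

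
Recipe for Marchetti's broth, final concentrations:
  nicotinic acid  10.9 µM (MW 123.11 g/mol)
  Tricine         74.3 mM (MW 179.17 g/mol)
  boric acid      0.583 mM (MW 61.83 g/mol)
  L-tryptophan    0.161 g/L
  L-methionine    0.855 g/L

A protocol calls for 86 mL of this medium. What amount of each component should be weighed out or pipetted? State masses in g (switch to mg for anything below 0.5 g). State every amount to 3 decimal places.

Scale factor relative to 1 L: 0.086.
nicotinic acid: 10.9 µmol/L × 123.11 g/mol × 0.086 L ÷ 1000 = 0.115 mg
Tricine: 74.3 mmol/L × 179.17 g/mol × 0.086 L ÷ 1000 = 1.145 g
boric acid: 0.583 mmol/L × 61.83 mg/mmol × 0.086 L = 3.100 mg
L-tryptophan: 0.161 g/L × 0.086 L = 0.013846 g = 13.846 mg
L-methionine: 0.855 g/L × 0.086 L = 0.07353 g = 73.530 mg

nicotinic acid 0.115 mg; Tricine 1.145 g; boric acid 3.100 mg; L-tryptophan 13.846 mg; L-methionine 73.530 mg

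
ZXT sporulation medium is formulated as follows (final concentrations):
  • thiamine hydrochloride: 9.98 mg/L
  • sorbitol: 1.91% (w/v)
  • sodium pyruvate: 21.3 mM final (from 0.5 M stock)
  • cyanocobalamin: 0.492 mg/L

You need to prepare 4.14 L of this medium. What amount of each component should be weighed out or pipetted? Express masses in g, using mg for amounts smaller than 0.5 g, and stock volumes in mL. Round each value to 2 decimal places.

Working volume: 4.14 L.
thiamine hydrochloride: 9.98 mg/L × 4.14 L = 41.32 mg
sorbitol: 1.91 g per 100 mL × 4140 mL ÷ 100 = 79.07 g
sodium pyruvate: C1V1 = C2V2 → 21.3 mM × 4140 mL ÷ 500 mM = 176.36 mL
cyanocobalamin: 0.492 mg/L × 4.14 L = 2.04 mg

thiamine hydrochloride 41.32 mg; sorbitol 79.07 g; sodium pyruvate 176.36 mL; cyanocobalamin 2.04 mg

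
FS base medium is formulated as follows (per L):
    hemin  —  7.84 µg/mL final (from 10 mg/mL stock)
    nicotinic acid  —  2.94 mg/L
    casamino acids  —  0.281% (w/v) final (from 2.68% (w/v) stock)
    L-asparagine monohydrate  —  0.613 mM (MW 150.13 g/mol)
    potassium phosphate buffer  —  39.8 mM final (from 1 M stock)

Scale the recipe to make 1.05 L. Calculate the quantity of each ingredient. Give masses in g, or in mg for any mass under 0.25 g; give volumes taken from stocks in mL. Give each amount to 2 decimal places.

Scale factor relative to 1 L: 1.05.
hemin: V = C2·V2/C1 = 7.84 µg/mL × 1050 mL ÷ 10000 µg/mL = 0.82 mL
nicotinic acid: 2.94 mg/L × 1.05 L = 3.09 mg
casamino acids: V = C2·V2/C1 = 0.281% ÷ 2.68% × 1050 mL = 110.09 mL
L-asparagine monohydrate: 0.613 mmol/L × 150.13 mg/mmol × 1.05 L = 96.63 mg
potassium phosphate buffer: dilute stock: 39.8 mM × 1050 mL ÷ 1000 mM = 41.79 mL

hemin 0.82 mL; nicotinic acid 3.09 mg; casamino acids 110.09 mL; L-asparagine monohydrate 96.63 mg; potassium phosphate buffer 41.79 mL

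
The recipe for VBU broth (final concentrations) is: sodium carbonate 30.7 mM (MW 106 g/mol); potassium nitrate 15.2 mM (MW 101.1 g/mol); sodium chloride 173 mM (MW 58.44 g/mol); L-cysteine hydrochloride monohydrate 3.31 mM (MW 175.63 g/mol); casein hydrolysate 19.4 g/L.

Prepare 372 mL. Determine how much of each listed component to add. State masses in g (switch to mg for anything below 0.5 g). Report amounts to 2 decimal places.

sodium carbonate 1.21 g; potassium nitrate 0.57 g; sodium chloride 3.76 g; L-cysteine hydrochloride monohydrate 216.26 mg; casein hydrolysate 7.22 g

Working volume: 372 mL = 0.372 L.
sodium carbonate: 30.7 mmol/L × 106 g/mol × 0.372 L ÷ 1000 = 1.21 g
potassium nitrate: 15.2 mmol/L × 101.1 g/mol × 0.372 L ÷ 1000 = 0.57 g
sodium chloride: 173 mmol/L × 58.44 g/mol × 0.372 L ÷ 1000 = 3.76 g
L-cysteine hydrochloride monohydrate: 3.31 mmol/L × 175.63 mg/mmol × 0.372 L = 216.26 mg
casein hydrolysate: 19.4 g/L × 0.372 L = 7.22 g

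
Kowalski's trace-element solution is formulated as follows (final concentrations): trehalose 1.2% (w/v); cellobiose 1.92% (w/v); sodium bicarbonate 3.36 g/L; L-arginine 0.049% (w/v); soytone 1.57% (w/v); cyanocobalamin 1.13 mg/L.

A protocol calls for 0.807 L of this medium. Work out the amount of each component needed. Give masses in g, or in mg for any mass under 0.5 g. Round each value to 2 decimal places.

Working volume: 0.807 L.
trehalose: 1.2% w/v = 12 g/L → 12 × 0.807 L = 9.68 g
cellobiose: 1.92% w/v = 19.2 g/L → 19.2 × 0.807 L = 15.49 g
sodium bicarbonate: 3.36 g/L × 0.807 L = 2.71 g
L-arginine: 0.049 g per 100 mL × 807 mL ÷ 100 = 0.39543 g = 395.43 mg
soytone: 1.57% w/v = 15.7 g/L → 15.7 × 0.807 L = 12.67 g
cyanocobalamin: 1.13 mg/L × 0.807 L = 0.91 mg

trehalose 9.68 g; cellobiose 15.49 g; sodium bicarbonate 2.71 g; L-arginine 395.43 mg; soytone 12.67 g; cyanocobalamin 0.91 mg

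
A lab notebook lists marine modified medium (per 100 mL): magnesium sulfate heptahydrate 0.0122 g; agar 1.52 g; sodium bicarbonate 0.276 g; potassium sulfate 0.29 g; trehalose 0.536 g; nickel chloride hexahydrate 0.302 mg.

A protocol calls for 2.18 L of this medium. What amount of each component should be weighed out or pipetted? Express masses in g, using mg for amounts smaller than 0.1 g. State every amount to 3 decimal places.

Ratio of target to recipe volume: 2180 / 100 = 21.8.
magnesium sulfate heptahydrate: 0.0122 g × (2180 mL / 100 mL) = 0.266 g
agar: 1.52 g × (2180 mL / 100 mL) = 33.136 g
sodium bicarbonate: 0.276 g × (2180 mL / 100 mL) = 6.017 g
potassium sulfate: 0.29 g × (2180 mL / 100 mL) = 6.322 g
trehalose: 0.536 g × (2180 mL / 100 mL) = 11.685 g
nickel chloride hexahydrate: 0.302 mg × (2180 mL / 100 mL) = 6.584 mg

magnesium sulfate heptahydrate 0.266 g; agar 33.136 g; sodium bicarbonate 6.017 g; potassium sulfate 6.322 g; trehalose 11.685 g; nickel chloride hexahydrate 6.584 mg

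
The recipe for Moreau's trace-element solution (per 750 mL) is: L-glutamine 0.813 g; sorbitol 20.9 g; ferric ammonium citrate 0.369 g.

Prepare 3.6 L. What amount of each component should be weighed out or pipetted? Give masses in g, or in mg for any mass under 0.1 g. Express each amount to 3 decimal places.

Ratio of target to recipe volume: 3600 / 750 = 4.8.
L-glutamine: 0.813 g × (3600 mL / 750 mL) = 3.902 g
sorbitol: 20.9 g × (3600 mL / 750 mL) = 100.320 g
ferric ammonium citrate: 0.369 g × (3600 mL / 750 mL) = 1.771 g

L-glutamine 3.902 g; sorbitol 100.320 g; ferric ammonium citrate 1.771 g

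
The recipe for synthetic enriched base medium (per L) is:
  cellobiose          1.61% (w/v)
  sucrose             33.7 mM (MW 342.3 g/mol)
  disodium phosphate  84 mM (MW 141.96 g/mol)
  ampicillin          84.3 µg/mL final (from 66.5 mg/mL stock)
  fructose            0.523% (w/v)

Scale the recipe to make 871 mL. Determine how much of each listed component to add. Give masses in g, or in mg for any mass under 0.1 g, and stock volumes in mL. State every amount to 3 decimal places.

Working volume: 871 mL = 0.871 L.
cellobiose: 1.61 g per 100 mL × 871 mL ÷ 100 = 14.023 g
sucrose: 33.7 mmol/L × 342.3 g/mol × 0.871 L ÷ 1000 = 10.047 g
disodium phosphate: 84 mmol/L × 141.96 g/mol × 0.871 L ÷ 1000 = 10.386 g
ampicillin: dilute stock: 84.3 µg/mL × 871 mL ÷ 66500 µg/mL = 1.104 mL
fructose: 0.523 g per 100 mL × 871 mL ÷ 100 = 4.555 g

cellobiose 14.023 g; sucrose 10.047 g; disodium phosphate 10.386 g; ampicillin 1.104 mL; fructose 4.555 g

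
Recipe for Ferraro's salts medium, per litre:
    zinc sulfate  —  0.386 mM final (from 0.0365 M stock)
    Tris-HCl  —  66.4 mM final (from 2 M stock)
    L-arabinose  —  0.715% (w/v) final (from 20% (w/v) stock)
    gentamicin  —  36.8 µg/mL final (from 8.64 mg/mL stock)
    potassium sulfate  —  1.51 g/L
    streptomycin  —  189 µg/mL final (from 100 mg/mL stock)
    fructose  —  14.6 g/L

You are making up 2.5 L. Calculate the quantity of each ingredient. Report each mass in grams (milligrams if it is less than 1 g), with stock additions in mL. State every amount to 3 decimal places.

zinc sulfate 26.438 mL; Tris-HCl 83.000 mL; L-arabinose 89.375 mL; gentamicin 10.648 mL; potassium sulfate 3.775 g; streptomycin 4.725 mL; fructose 36.500 g

Scale factor relative to 1 L: 2.5.
zinc sulfate: V = C2·V2/C1 = 0.386 mM × 2500 mL ÷ 36.5 mM = 26.438 mL
Tris-HCl: dilute stock: 66.4 mM × 2500 mL ÷ 2000 mM = 83.000 mL
L-arabinose: C1V1 = C2V2 → 0.715% ÷ 20% × 2500 mL = 89.375 mL
gentamicin: dilute stock: 36.8 µg/mL × 2500 mL ÷ 8640 µg/mL = 10.648 mL
potassium sulfate: 1.51 g/L × 2.5 L = 3.775 g
streptomycin: dilute stock: 189 µg/mL × 2500 mL ÷ 100000 µg/mL = 4.725 mL
fructose: 14.6 g/L × 2.5 L = 36.500 g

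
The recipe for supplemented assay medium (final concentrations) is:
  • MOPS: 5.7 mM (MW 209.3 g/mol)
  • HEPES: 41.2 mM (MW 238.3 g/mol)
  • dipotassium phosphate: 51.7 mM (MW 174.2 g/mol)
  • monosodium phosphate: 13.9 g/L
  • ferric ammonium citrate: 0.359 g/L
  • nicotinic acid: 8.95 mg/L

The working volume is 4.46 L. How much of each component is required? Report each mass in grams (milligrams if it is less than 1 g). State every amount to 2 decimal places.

Scale factor relative to 1 L: 4.46.
MOPS: 5.7 mmol/L × 209.3 g/mol × 4.46 L ÷ 1000 = 5.32 g
HEPES: 41.2 mmol/L × 238.3 g/mol × 4.46 L ÷ 1000 = 43.79 g
dipotassium phosphate: 51.7 mmol/L × 174.2 g/mol × 4.46 L ÷ 1000 = 40.17 g
monosodium phosphate: 13.9 g/L × 4.46 L = 61.99 g
ferric ammonium citrate: 0.359 g/L × 4.46 L = 1.60 g
nicotinic acid: 8.95 mg/L × 4.46 L = 39.92 mg

MOPS 5.32 g; HEPES 43.79 g; dipotassium phosphate 40.17 g; monosodium phosphate 61.99 g; ferric ammonium citrate 1.60 g; nicotinic acid 39.92 mg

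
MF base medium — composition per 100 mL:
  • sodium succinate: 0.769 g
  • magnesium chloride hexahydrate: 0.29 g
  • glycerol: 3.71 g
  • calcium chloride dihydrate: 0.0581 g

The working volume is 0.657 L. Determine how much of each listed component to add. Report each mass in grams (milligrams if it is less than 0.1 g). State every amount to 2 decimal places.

Ratio of target to recipe volume: 657 / 100 = 6.57.
sodium succinate: 0.769 g × (657 mL / 100 mL) = 5.05 g
magnesium chloride hexahydrate: 0.29 g × (657 mL / 100 mL) = 1.91 g
glycerol: 3.71 g × (657 mL / 100 mL) = 24.37 g
calcium chloride dihydrate: 0.0581 g × (657 mL / 100 mL) = 0.38 g

sodium succinate 5.05 g; magnesium chloride hexahydrate 1.91 g; glycerol 24.37 g; calcium chloride dihydrate 0.38 g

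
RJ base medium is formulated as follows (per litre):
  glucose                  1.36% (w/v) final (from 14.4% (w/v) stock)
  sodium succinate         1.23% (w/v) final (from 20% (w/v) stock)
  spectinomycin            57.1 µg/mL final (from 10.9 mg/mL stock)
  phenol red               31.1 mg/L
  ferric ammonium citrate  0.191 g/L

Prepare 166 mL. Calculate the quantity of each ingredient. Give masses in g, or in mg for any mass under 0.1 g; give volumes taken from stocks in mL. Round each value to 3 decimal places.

Target volume = 166 mL = 0.166 L.
glucose: C1V1 = C2V2 → 1.36% ÷ 14.4% × 166 mL = 15.678 mL
sodium succinate: dilute stock: 1.23% ÷ 20% × 166 mL = 10.209 mL
spectinomycin: dilute stock: 57.1 µg/mL × 166 mL ÷ 10900 µg/mL = 0.870 mL
phenol red: 31.1 mg/L × 0.166 L = 5.163 mg
ferric ammonium citrate: 0.191 g/L × 0.166 L = 0.031706 g = 31.706 mg

glucose 15.678 mL; sodium succinate 10.209 mL; spectinomycin 0.870 mL; phenol red 5.163 mg; ferric ammonium citrate 31.706 mg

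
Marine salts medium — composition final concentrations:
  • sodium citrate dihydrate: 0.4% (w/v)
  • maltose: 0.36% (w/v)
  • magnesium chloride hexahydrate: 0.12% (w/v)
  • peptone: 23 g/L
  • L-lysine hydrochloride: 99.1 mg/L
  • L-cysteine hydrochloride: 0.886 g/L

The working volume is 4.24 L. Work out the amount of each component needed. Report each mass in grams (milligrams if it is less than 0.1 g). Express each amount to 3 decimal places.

Scale factor relative to 1 L: 4.24.
sodium citrate dihydrate: 0.4 g per 100 mL × 4240 mL ÷ 100 = 16.960 g
maltose: 0.36 g per 100 mL × 4240 mL ÷ 100 = 15.264 g
magnesium chloride hexahydrate: 0.12 g per 100 mL × 4240 mL ÷ 100 = 5.088 g
peptone: 23 g/L × 4.24 L = 97.520 g
L-lysine hydrochloride: 99.1 mg/L × 4.24 L = 420.184 mg = 0.420 g
L-cysteine hydrochloride: 0.886 g/L × 4.24 L = 3.757 g

sodium citrate dihydrate 16.960 g; maltose 15.264 g; magnesium chloride hexahydrate 5.088 g; peptone 97.520 g; L-lysine hydrochloride 0.420 g; L-cysteine hydrochloride 3.757 g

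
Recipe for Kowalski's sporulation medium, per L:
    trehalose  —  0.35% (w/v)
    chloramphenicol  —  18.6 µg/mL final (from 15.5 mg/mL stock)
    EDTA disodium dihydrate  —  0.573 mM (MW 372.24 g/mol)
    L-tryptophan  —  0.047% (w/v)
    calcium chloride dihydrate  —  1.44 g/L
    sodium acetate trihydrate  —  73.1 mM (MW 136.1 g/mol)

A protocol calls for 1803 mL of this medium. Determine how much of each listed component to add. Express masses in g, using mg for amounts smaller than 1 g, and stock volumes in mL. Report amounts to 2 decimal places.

trehalose 6.31 g; chloramphenicol 2.16 mL; EDTA disodium dihydrate 384.57 mg; L-tryptophan 847.41 mg; calcium chloride dihydrate 2.60 g; sodium acetate trihydrate 17.94 g

Scale factor relative to 1 L: 1.803.
trehalose: 0.35 g per 100 mL × 1803 mL ÷ 100 = 6.31 g
chloramphenicol: C1V1 = C2V2 → 18.6 µg/mL × 1803 mL ÷ 15500 µg/mL = 2.16 mL
EDTA disodium dihydrate: 0.573 mmol/L × 372.24 mg/mmol × 1.803 L = 384.57 mg
L-tryptophan: 0.047% w/v = 0.47 g/L → 0.47 × 1.803 L = 0.84741 g = 847.41 mg
calcium chloride dihydrate: 1.44 g/L × 1.803 L = 2.60 g
sodium acetate trihydrate: 73.1 mmol/L × 136.1 g/mol × 1.803 L ÷ 1000 = 17.94 g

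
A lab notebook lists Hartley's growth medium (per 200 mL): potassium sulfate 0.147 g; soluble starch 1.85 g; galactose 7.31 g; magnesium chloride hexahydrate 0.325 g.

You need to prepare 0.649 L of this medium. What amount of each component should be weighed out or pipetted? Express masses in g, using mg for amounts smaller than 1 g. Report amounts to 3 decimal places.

Scale factor = 649 mL / 200 mL = 3.245.
potassium sulfate: 0.147 g × (649 mL / 200 mL) = 0.477015 g = 477.015 mg
soluble starch: 1.85 g × (649 mL / 200 mL) = 6.003 g
galactose: 7.31 g × (649 mL / 200 mL) = 23.721 g
magnesium chloride hexahydrate: 0.325 g × (649 mL / 200 mL) = 1.055 g

potassium sulfate 477.015 mg; soluble starch 6.003 g; galactose 23.721 g; magnesium chloride hexahydrate 1.055 g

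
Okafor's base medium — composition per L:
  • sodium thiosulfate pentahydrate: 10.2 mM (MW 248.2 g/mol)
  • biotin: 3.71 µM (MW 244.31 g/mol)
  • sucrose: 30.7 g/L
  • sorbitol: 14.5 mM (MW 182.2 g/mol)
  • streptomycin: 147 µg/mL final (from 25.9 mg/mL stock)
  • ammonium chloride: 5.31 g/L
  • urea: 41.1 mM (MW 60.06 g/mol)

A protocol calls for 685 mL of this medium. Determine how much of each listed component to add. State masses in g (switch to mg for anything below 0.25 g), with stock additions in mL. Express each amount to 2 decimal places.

sodium thiosulfate pentahydrate 1.73 g; biotin 0.62 mg; sucrose 21.03 g; sorbitol 1.81 g; streptomycin 3.89 mL; ammonium chloride 3.64 g; urea 1.69 g

Working volume: 685 mL = 0.685 L.
sodium thiosulfate pentahydrate: 10.2 mmol/L × 248.2 g/mol × 0.685 L ÷ 1000 = 1.73 g
biotin: 3.71 µmol/L × 244.31 g/mol × 0.685 L ÷ 1000 = 0.62 mg
sucrose: 30.7 g/L × 0.685 L = 21.03 g
sorbitol: 14.5 mmol/L × 182.2 g/mol × 0.685 L ÷ 1000 = 1.81 g
streptomycin: dilute stock: 147 µg/mL × 685 mL ÷ 25900 µg/mL = 3.89 mL
ammonium chloride: 5.31 g/L × 0.685 L = 3.64 g
urea: 41.1 mmol/L × 60.06 g/mol × 0.685 L ÷ 1000 = 1.69 g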